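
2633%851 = 80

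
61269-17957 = 43312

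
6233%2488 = 1257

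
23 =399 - 376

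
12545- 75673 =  - 63128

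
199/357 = 199/357 = 0.56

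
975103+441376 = 1416479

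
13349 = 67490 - 54141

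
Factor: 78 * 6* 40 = 18720  =  2^5*3^2*5^1 * 13^1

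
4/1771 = 4/1771 = 0.00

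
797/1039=797/1039= 0.77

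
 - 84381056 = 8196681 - 92577737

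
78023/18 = 78023/18  =  4334.61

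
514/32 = 257/16= 16.06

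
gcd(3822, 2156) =98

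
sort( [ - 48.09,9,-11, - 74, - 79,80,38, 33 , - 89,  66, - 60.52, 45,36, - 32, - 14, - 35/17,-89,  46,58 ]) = [ - 89, - 89, - 79, - 74, - 60.52, - 48.09, - 32, - 14, - 11,-35/17,9 , 33,36,38,45,46,58, 66,80]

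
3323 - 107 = 3216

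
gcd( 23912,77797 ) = 1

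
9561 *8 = 76488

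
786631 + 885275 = 1671906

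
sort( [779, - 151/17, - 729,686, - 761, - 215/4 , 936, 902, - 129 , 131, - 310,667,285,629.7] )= [ - 761, - 729, -310, - 129,  -  215/4, - 151/17,131,285,629.7, 667, 686,  779,902,936] 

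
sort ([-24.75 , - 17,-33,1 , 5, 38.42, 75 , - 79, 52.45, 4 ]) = [- 79,-33,  -  24.75,  -  17,1, 4, 5,38.42,52.45 , 75]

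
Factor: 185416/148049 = 2^3 * 7^2 * 313^(-1)  =  392/313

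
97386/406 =48693/203 = 239.87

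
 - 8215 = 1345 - 9560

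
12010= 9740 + 2270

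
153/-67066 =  - 153/67066 = - 0.00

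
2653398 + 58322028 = 60975426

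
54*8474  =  457596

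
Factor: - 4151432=-2^3*317^1*1637^1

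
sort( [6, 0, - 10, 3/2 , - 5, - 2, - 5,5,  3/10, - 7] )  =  [-10, - 7,  -  5,  -  5, - 2, 0, 3/10,3/2, 5, 6] 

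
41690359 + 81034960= 122725319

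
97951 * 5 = 489755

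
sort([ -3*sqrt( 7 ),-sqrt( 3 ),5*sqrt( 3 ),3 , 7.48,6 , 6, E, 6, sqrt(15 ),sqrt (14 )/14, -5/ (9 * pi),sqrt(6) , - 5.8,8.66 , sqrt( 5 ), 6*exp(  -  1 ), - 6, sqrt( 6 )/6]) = [ - 3*sqrt(7 ), - 6, - 5.8,  -  sqrt(3) , - 5/(9*pi) , sqrt( 14 ) /14,  sqrt( 6)/6,6*exp( - 1),sqrt(5),sqrt( 6 ), E,3,sqrt( 15 ), 6, 6,  6, 7.48 , 8.66 , 5 * sqrt( 3) ]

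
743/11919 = 743/11919 = 0.06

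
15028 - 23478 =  - 8450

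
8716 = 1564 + 7152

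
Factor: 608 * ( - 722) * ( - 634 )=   278310784 = 2^7*19^3*317^1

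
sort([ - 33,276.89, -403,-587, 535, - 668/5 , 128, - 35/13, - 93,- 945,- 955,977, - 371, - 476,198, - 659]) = [ - 955 ,- 945, - 659, - 587, - 476,-403, - 371,- 668/5, - 93, - 33,-35/13,128,198,  276.89,  535,977]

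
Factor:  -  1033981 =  - 13^1 * 79537^1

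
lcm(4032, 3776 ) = 237888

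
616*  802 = 494032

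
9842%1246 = 1120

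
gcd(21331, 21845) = 257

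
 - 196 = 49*( - 4)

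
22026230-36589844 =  - 14563614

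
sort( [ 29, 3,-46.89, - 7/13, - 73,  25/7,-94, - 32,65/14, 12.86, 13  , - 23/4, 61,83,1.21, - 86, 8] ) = [  -  94, - 86 , - 73, - 46.89, - 32, - 23/4, -7/13, 1.21, 3, 25/7, 65/14, 8, 12.86, 13,29, 61 , 83 ] 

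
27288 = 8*3411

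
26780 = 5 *5356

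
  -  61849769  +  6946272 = - 54903497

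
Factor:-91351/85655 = - 5^(-1)*13^1*37^ ( - 1 )*463^( - 1)*7027^1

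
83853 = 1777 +82076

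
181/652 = 181/652 = 0.28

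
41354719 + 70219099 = 111573818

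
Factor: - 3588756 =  - 2^2*3^1 *299063^1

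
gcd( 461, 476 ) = 1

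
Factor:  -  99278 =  - 2^1*49639^1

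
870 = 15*58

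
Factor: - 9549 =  - 3^2*1061^1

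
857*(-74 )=-63418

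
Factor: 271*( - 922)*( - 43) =2^1*43^1*271^1 * 461^1 = 10744066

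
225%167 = 58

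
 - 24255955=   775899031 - 800154986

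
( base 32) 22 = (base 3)2110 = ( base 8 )102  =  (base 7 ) 123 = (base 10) 66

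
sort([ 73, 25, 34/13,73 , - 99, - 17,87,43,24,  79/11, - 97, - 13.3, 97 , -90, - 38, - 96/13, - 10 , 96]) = [-99, - 97,-90, - 38, - 17, - 13.3, - 10, - 96/13, 34/13  ,  79/11  ,  24 , 25 , 43, 73 , 73, 87, 96,97 ] 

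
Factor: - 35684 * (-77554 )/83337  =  2^3*3^(  -  1)*11^1*17^1* 811^1*2281^1*27779^(  -  1) = 2767436936/83337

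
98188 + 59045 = 157233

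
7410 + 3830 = 11240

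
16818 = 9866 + 6952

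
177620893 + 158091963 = 335712856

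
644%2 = 0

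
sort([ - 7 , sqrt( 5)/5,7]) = [ - 7,sqrt( 5 )/5,7]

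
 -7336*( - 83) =608888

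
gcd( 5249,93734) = 1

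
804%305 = 194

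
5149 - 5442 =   -  293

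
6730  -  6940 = -210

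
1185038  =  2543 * 466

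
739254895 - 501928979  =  237325916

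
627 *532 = 333564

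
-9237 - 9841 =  - 19078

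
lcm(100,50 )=100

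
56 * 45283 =2535848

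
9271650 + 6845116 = 16116766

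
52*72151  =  3751852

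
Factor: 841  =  29^2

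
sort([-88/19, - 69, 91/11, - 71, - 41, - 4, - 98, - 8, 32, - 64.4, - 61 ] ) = [-98,  -  71, - 69, - 64.4, - 61, - 41,- 8, - 88/19, - 4, 91/11,32 ] 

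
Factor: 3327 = 3^1 * 1109^1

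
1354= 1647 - 293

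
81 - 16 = 65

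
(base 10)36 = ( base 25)1B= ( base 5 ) 121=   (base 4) 210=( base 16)24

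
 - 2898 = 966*( - 3)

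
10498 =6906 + 3592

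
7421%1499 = 1425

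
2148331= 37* 58063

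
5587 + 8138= 13725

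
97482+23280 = 120762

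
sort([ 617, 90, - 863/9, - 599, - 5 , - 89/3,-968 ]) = [ - 968, - 599,-863/9, - 89/3, - 5,90,617 ] 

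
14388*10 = 143880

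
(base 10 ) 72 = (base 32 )28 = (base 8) 110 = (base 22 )36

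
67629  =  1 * 67629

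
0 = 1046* 0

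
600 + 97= 697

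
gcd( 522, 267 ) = 3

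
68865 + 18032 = 86897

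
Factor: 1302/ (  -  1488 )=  - 7/8= -2^( - 3 ) *7^1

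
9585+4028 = 13613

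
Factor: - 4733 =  - 4733^1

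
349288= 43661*8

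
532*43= 22876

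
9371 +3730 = 13101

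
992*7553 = 7492576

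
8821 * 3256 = 28721176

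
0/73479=0 =0.00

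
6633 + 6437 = 13070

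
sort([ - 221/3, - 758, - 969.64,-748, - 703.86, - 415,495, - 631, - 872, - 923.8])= [ - 969.64, - 923.8, - 872,-758 ,  -  748 , - 703.86, - 631, - 415 , - 221/3, 495] 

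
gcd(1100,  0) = 1100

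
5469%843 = 411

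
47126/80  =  589  +  3/40=589.08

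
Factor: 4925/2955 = 3^( - 1 )* 5^1 = 5/3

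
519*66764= 34650516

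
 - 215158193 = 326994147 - 542152340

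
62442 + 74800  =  137242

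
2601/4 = 2601/4   =  650.25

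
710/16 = 44 + 3/8 = 44.38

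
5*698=3490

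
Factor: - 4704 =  - 2^5*3^1*7^2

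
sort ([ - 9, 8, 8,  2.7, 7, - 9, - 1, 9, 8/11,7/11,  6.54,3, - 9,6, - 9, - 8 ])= [ - 9,-9, - 9, - 9, - 8, - 1,  7/11,8/11, 2.7, 3, 6, 6.54, 7 , 8,8, 9] 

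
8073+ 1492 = 9565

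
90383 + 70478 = 160861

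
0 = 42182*0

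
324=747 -423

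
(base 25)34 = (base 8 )117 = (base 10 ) 79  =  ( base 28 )2n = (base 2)1001111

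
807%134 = 3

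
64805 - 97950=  - 33145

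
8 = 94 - 86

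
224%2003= 224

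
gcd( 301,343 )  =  7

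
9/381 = 3/127 = 0.02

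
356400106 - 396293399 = - 39893293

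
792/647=1 + 145/647 = 1.22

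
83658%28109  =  27440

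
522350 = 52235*10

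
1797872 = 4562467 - 2764595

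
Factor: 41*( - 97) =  -3977 = - 41^1*97^1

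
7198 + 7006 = 14204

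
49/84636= 49/84636 =0.00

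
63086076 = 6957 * 9068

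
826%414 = 412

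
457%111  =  13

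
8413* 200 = 1682600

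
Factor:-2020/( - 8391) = 2^2 * 3^( - 1 )*5^1*101^1 * 2797^( - 1)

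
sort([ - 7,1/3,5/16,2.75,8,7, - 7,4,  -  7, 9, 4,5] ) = [ - 7, -7,-7, 5/16,1/3, 2.75,4, 4, 5,7,8, 9] 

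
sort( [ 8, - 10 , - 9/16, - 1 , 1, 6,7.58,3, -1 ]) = [  -  10, - 1, - 1, - 9/16,  1,3,6,  7.58, 8 ] 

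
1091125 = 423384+667741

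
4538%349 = 1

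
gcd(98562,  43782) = 6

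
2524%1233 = 58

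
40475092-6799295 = 33675797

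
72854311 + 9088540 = 81942851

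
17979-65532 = -47553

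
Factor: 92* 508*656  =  30658816 = 2^8*23^1*41^1*127^1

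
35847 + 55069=90916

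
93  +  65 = 158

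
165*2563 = 422895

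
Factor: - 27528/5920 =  - 93/20 = - 2^( - 2) * 3^1 * 5^(-1 )*31^1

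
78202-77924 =278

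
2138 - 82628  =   - 80490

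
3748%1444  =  860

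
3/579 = 1/193=0.01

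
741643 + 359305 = 1100948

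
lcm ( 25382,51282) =2512818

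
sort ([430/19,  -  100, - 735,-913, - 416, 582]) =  [ -913 , - 735,-416, - 100 , 430/19, 582]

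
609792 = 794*768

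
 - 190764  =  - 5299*36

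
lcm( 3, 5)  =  15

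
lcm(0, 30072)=0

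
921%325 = 271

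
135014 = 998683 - 863669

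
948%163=133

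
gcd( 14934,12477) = 3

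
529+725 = 1254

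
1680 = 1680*1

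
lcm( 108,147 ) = 5292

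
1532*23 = 35236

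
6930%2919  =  1092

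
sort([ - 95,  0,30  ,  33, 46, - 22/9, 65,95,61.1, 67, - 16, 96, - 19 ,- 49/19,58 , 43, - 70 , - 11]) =[ -95, - 70, - 19, - 16, - 11, - 49/19, - 22/9,0, 30, 33,43,  46,  58,61.1, 65 , 67, 95, 96]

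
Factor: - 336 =-2^4*3^1*7^1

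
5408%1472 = 992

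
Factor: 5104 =2^4 * 11^1*29^1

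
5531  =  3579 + 1952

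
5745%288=273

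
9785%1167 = 449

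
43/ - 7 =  - 43/7 = - 6.14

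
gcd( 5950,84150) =850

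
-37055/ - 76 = 37055/76= 487.57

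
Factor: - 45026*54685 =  - 2^1 * 5^1*47^1*479^1  *  10937^1 =- 2462246810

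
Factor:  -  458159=  -  13^2*2711^1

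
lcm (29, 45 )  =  1305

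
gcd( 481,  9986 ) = 1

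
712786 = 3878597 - 3165811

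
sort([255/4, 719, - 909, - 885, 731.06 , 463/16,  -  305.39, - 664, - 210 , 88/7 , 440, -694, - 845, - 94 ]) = [-909 , -885, - 845, - 694, - 664, - 305.39 ,-210, - 94,88/7, 463/16,255/4, 440, 719 , 731.06 ] 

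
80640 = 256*315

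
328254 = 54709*6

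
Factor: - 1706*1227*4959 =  - 10380486258 = -2^1*3^3*19^1*29^1 * 409^1*853^1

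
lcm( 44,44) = 44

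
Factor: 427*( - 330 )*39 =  - 5495490 = - 2^1 * 3^2*5^1*7^1*11^1*13^1*61^1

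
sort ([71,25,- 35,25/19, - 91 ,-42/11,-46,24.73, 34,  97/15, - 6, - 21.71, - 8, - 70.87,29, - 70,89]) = [ - 91, - 70.87, - 70, - 46, - 35, - 21.71, - 8, - 6, - 42/11,25/19,97/15, 24.73, 25, 29, 34,71,89 ]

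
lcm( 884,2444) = 41548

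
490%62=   56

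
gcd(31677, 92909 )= 1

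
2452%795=67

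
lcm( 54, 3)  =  54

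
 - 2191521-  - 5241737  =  3050216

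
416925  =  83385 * 5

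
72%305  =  72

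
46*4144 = 190624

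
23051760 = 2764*8340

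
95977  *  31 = 2975287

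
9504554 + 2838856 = 12343410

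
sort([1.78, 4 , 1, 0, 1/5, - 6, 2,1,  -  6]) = [ - 6,-6,  0,1/5 , 1 , 1, 1.78,2,  4] 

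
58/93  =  58/93 = 0.62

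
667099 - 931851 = -264752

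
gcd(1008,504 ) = 504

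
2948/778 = 3 + 307/389 = 3.79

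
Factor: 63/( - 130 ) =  - 2^( - 1)*3^2*5^( - 1)*7^1*13^(-1 ) 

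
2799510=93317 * 30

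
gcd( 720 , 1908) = 36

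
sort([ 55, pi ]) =[pi, 55]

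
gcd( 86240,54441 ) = 1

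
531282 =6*88547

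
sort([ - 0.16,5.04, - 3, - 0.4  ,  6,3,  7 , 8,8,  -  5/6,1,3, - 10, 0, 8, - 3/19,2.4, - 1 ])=[ - 10, - 3, - 1, - 5/6, - 0.4, - 0.16,-3/19 , 0,1,2.4,  3, 3,  5.04 , 6, 7,8, 8, 8 ]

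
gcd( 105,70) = 35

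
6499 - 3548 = 2951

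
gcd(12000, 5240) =40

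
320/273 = 320/273 =1.17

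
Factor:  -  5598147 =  - 3^1 * 1866049^1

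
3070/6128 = 1535/3064 = 0.50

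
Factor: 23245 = 5^1*4649^1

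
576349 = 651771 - 75422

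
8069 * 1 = 8069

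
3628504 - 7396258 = - 3767754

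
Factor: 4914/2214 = 7^1  *  13^1 * 41^( - 1) = 91/41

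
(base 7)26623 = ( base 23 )DCI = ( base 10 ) 7171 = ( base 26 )afl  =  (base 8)16003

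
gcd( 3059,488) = 1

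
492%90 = 42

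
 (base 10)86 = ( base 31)2O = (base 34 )2I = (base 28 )32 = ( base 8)126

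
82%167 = 82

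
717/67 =10+47/67 = 10.70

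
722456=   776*931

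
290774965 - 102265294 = 188509671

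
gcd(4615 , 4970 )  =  355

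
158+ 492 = 650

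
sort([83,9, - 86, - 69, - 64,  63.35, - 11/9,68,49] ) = [ - 86,  -  69, - 64, - 11/9, 9,49,  63.35, 68,  83 ]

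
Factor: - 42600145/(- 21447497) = 5^1 * 7^1*43^( - 1)*498779^(- 1)*1217147^1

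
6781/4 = 1695 + 1/4 = 1695.25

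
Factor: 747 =3^2*83^1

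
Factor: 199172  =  2^2*17^1*29^1* 101^1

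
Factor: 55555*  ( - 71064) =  - 3947960520 = - 2^3*3^3*5^1*7^1*41^1*47^1 * 271^1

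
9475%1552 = 163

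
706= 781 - 75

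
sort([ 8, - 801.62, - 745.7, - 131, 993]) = [ - 801.62, - 745.7, - 131, 8,993 ]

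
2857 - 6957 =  - 4100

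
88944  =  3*29648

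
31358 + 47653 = 79011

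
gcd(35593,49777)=1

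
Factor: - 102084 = -2^2*3^1*47^1*181^1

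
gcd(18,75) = 3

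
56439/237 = 18813/79 =238.14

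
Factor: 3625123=3625123^1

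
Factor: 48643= 7^1*6949^1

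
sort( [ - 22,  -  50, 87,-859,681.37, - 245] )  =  [ - 859, - 245,  -  50, - 22,87, 681.37]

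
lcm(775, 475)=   14725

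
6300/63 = 100 = 100.00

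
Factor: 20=2^2*5^1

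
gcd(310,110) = 10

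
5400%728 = 304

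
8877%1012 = 781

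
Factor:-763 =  - 7^1 * 109^1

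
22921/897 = 22921/897 = 25.55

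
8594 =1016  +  7578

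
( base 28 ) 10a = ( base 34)nc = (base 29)rb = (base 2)1100011010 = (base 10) 794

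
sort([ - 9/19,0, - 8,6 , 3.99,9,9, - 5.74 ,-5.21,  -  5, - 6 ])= [ - 8, - 6, - 5.74, - 5.21, - 5, - 9/19,0,3.99, 6, 9,9]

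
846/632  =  1 + 107/316 = 1.34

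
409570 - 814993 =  - 405423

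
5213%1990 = 1233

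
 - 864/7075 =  - 864/7075 =- 0.12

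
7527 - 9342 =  - 1815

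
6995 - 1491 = 5504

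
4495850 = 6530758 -2034908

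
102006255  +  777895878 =879902133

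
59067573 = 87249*677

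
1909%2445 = 1909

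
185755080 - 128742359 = 57012721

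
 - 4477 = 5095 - 9572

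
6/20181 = 2/6727 =0.00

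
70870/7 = 70870/7 = 10124.29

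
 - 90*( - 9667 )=870030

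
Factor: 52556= 2^2*7^1 * 1877^1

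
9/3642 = 3/1214 = 0.00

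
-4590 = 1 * (- 4590) 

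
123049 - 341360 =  - 218311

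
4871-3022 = 1849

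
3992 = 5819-1827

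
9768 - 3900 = 5868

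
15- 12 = 3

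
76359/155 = 492+99/155 = 492.64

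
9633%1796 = 653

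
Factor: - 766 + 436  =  -330=- 2^1*3^1*5^1*11^1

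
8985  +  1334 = 10319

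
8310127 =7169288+1140839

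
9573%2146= 989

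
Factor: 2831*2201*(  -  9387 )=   -  3^2  *  7^1*19^1*31^1*71^1*149^2  =  -58490687997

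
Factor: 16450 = 2^1*5^2*7^1*47^1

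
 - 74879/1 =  - 74879 = -74879.00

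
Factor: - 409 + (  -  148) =  -  557 =-  557^1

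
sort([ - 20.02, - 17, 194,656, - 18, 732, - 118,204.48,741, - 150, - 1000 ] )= [  -  1000, - 150, - 118, - 20.02, - 18, -17,  194,204.48, 656,732, 741]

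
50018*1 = 50018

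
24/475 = 24/475= 0.05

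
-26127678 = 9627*( - 2714)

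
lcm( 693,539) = 4851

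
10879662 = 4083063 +6796599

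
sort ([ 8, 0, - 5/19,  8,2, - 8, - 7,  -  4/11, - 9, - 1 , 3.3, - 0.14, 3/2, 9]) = [ - 9, -8, - 7,-1, - 4/11,-5/19, - 0.14,0,  3/2, 2,3.3,8,8, 9]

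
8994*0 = 0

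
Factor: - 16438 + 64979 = 48541^1 = 48541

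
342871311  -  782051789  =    -  439180478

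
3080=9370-6290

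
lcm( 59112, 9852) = 59112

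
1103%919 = 184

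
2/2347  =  2/2347  =  0.00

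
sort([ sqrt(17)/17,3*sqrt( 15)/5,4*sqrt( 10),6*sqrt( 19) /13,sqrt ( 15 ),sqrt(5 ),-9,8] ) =[ - 9,sqrt( 17) /17,6*sqrt(19 )/13,sqrt( 5), 3*sqrt(15)/5,sqrt( 15),8,4*sqrt ( 10 )]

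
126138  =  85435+40703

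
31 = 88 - 57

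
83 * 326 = 27058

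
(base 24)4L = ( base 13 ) 90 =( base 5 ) 432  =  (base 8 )165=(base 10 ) 117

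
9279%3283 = 2713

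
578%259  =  60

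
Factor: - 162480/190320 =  - 13^( - 1)*61^( - 1) * 677^1 = -  677/793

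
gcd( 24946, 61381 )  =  1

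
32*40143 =1284576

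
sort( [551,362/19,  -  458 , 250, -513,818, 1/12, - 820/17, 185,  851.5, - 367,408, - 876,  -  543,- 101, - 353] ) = [  -  876,  -  543, - 513, - 458,-367, - 353, - 101,-820/17,1/12,362/19,185 , 250 , 408,551,818,851.5] 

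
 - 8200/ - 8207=8200/8207 = 1.00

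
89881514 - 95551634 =-5670120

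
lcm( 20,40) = 40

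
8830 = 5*1766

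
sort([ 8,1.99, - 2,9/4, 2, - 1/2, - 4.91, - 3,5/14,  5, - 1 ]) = [  -  4.91, - 3, - 2, - 1, - 1/2,5/14, 1.99, 2, 9/4, 5, 8 ]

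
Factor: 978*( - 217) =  - 2^1 *3^1*7^1*31^1 *163^1 = - 212226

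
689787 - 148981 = 540806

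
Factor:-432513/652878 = -579/874 =-2^ (  -  1) * 3^1*19^( - 1 )*23^ (-1)*193^1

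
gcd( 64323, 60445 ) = 7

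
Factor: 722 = 2^1*19^2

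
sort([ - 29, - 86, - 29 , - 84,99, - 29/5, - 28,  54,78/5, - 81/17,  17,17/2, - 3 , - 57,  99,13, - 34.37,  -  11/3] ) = [ - 86, - 84, - 57, - 34.37, - 29 , - 29, - 28, -29/5, - 81/17, - 11/3, - 3,  17/2, 13,78/5,17,54, 99,99]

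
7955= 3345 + 4610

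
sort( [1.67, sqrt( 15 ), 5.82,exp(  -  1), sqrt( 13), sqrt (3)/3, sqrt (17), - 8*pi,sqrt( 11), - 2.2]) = [-8 * pi,- 2.2, exp( - 1), sqrt( 3)/3, 1.67, sqrt( 11), sqrt ( 13 ), sqrt( 15),  sqrt(17), 5.82]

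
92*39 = 3588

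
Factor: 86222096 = 2^4 * 17^1*53^1*5981^1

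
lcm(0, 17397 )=0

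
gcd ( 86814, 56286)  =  954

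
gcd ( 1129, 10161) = 1129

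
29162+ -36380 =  - 7218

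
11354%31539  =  11354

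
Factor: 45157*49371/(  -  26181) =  - 743148749/8727 = - 3^( - 1) * 7^2*2351^1 * 2909^( - 1)*6451^1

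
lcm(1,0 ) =0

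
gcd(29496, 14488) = 8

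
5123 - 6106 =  - 983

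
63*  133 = 8379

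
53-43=10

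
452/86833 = 452/86833  =  0.01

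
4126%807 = 91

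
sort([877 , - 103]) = [ - 103,877 ] 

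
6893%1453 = 1081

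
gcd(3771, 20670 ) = 3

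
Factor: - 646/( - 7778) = 17^1 * 19^1*3889^(  -  1 )= 323/3889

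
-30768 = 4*(-7692)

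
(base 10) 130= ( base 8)202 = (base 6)334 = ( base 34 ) 3S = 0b10000010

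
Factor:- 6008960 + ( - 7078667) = -7^1*421^1*4441^1 = - 13087627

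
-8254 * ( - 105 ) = 866670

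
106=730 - 624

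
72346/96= 753 +29/48 = 753.60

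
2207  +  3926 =6133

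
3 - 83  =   - 80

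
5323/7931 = 5323/7931 = 0.67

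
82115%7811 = 4005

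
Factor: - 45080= - 2^3*5^1*7^2 * 23^1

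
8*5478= 43824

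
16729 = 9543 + 7186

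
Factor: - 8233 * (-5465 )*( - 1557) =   -  3^2 * 5^1*173^1*1093^1 * 8233^1 = -70054638165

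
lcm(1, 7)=7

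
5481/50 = 109+31/50 = 109.62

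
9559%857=132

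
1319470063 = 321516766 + 997953297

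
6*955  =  5730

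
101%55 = 46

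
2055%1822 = 233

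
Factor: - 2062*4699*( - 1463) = 14175501494 = 2^1*7^1*11^1 * 19^1 * 37^1*127^1 * 1031^1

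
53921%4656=2705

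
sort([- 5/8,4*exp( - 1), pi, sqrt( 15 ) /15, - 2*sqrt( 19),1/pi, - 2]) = [ - 2 *sqrt( 19), - 2, - 5/8,  sqrt( 15)/15,1/pi, 4*exp(  -  1),pi ]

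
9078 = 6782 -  - 2296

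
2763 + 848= 3611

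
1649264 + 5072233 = 6721497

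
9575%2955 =710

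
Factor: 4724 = 2^2*1181^1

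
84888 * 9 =763992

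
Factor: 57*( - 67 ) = - 3819 = - 3^1*19^1*67^1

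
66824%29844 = 7136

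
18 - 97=-79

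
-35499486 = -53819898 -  - 18320412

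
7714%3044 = 1626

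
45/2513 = 45/2513 =0.02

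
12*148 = 1776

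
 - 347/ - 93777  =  347/93777 =0.00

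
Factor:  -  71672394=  - 2^1*3^1*11945399^1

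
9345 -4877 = 4468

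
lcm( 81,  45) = 405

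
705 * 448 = 315840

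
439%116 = 91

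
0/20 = 0=0.00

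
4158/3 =1386 = 1386.00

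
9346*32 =299072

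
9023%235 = 93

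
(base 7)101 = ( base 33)1h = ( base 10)50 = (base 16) 32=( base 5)200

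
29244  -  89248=- 60004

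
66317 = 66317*1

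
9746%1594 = 182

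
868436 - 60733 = 807703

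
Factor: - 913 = -11^1*83^1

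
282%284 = 282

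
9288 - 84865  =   - 75577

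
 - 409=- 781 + 372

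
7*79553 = 556871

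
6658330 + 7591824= 14250154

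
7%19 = 7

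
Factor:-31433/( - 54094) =43/74 = 2^ ( - 1)*37^( - 1 )*43^1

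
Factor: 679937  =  53^1 * 12829^1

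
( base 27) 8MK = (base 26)9DO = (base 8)14456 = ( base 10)6446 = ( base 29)7j8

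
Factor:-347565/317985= -43^(  -  1)*47^1 = -  47/43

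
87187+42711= 129898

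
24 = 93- 69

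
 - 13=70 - 83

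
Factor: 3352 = 2^3 * 419^1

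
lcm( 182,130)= 910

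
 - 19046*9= - 171414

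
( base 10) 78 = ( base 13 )60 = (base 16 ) 4E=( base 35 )28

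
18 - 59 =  - 41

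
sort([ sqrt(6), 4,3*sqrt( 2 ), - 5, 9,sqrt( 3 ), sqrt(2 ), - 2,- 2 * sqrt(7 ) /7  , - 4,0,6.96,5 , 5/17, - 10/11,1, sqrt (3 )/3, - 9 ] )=[ - 9, - 5, - 4 ,-2,-10/11, - 2*sqrt(7) /7,0,5/17 , sqrt( 3)/3,  1,sqrt( 2),sqrt(3), sqrt(6),4,3*sqrt(2), 5,6.96,9]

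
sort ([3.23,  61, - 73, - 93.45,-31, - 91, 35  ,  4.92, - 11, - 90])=[ - 93.45 , - 91,-90, - 73,-31, - 11,3.23,  4.92, 35, 61 ] 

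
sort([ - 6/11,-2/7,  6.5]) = [ - 6/11, - 2/7,6.5]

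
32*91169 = 2917408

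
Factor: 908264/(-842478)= - 64876/60177 = - 2^2* 3^( - 1)*7^2*13^( - 1)*331^1*1543^( - 1) 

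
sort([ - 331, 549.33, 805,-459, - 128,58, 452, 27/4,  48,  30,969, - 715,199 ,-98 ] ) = [-715,  -  459, - 331, - 128,-98, 27/4,30,48,58,199, 452, 549.33,805,969] 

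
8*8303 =66424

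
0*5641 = 0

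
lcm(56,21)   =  168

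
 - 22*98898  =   - 2175756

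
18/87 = 6/29 = 0.21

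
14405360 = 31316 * 460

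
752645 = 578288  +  174357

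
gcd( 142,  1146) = 2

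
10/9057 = 10/9057 = 0.00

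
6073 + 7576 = 13649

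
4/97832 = 1/24458= 0.00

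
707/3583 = 707/3583 = 0.20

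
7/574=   1/82 = 0.01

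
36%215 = 36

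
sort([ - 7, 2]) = [ - 7 , 2 ] 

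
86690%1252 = 302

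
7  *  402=2814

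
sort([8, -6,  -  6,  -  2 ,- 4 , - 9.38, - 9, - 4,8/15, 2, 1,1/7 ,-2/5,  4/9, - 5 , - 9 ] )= [ - 9.38,- 9, - 9, - 6, - 6, - 5, - 4,- 4,  -  2, - 2/5,1/7,4/9,8/15, 1, 2,8 ]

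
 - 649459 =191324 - 840783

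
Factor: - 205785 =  - 3^2*5^1*17^1*269^1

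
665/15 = 44 + 1/3 = 44.33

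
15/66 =5/22 = 0.23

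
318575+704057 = 1022632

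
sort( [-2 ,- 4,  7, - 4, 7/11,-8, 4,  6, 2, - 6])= [  -  8,-6,- 4,-4,-2, 7/11,2, 4,6, 7]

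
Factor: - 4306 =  - 2^1* 2153^1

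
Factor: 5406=2^1*3^1 * 17^1*53^1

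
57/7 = 8 + 1/7 =8.14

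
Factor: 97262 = 2^1*11^1*4421^1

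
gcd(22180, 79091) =1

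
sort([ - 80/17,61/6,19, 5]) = [  -  80/17,5, 61/6, 19]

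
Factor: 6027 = 3^1*7^2*41^1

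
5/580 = 1/116 = 0.01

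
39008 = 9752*4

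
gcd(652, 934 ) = 2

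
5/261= 5/261 = 0.02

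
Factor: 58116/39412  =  3^1 * 29^1*59^( - 1)=87/59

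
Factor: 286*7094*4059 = 8235240156   =  2^2*3^2* 11^2*13^1*41^1*3547^1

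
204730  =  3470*59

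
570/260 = 57/26=2.19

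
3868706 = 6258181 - 2389475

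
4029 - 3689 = 340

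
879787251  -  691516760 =188270491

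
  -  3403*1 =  - 3403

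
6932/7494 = 3466/3747 = 0.93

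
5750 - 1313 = 4437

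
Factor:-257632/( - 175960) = 388/265 = 2^2*5^(-1) * 53^( - 1) * 97^1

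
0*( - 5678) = 0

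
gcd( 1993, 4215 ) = 1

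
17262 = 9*1918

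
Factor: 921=3^1*307^1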